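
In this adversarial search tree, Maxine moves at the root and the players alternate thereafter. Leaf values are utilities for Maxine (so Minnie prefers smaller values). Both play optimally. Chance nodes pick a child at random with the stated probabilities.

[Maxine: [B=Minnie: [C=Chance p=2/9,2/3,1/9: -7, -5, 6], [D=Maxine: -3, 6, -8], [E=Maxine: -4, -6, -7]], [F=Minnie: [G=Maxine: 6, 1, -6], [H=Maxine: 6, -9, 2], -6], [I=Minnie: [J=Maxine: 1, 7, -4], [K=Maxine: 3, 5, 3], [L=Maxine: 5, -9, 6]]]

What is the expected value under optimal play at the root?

C (Chance): 2/9·-7 + 2/3·-5 + 1/9·6 = -4.22
D (Maxine): max(-3, 6, -8) = 6
E (Maxine): max(-4, -6, -7) = -4
B (Minnie): min(-4.22, 6, -4) = -4.22
G (Maxine): max(6, 1, -6) = 6
H (Maxine): max(6, -9, 2) = 6
F (Minnie): min(6, 6, -6) = -6
J (Maxine): max(1, 7, -4) = 7
K (Maxine): max(3, 5, 3) = 5
L (Maxine): max(5, -9, 6) = 6
I (Minnie): min(7, 5, 6) = 5
Root (Maxine): max(-4.22, -6, 5) = 5

5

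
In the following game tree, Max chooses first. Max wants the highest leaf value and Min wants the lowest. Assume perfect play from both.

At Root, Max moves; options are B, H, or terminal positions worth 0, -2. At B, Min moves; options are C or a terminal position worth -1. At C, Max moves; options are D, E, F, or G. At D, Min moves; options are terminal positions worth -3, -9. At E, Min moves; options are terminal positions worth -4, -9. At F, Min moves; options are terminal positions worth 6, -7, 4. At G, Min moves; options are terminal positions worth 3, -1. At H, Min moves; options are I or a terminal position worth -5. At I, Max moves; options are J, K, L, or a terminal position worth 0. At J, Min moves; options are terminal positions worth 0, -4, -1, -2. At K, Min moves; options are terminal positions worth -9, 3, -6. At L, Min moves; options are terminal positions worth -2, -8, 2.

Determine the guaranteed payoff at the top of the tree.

0

D (Min): min(-3, -9) = -9
E (Min): min(-4, -9) = -9
F (Min): min(6, -7, 4) = -7
G (Min): min(3, -1) = -1
C (Max): max(-9, -9, -7, -1) = -1
B (Min): min(-1, -1) = -1
J (Min): min(0, -4, -1, -2) = -4
K (Min): min(-9, 3, -6) = -9
L (Min): min(-2, -8, 2) = -8
I (Max): max(-4, -9, -8, 0) = 0
H (Min): min(0, -5) = -5
Root (Max): max(-1, -5, 0, -2) = 0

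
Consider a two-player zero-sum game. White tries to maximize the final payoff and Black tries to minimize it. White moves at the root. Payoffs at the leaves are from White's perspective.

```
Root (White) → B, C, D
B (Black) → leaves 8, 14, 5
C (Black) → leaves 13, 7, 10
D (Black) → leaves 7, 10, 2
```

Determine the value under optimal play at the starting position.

7

B (Black): min(8, 14, 5) = 5
C (Black): min(13, 7, 10) = 7
D (Black): min(7, 10, 2) = 2
Root (White): max(5, 7, 2) = 7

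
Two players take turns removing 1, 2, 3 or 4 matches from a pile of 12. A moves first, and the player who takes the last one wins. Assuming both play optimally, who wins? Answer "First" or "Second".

First

Compute winning (W) and losing (L) positions by backward induction:
i:   0  1  2  3  4  5  6  7  8  9 10 11 12
     L  W  W  W  W  L  W  W  W  W  L  W  W
Position 12 is W, so the first player wins.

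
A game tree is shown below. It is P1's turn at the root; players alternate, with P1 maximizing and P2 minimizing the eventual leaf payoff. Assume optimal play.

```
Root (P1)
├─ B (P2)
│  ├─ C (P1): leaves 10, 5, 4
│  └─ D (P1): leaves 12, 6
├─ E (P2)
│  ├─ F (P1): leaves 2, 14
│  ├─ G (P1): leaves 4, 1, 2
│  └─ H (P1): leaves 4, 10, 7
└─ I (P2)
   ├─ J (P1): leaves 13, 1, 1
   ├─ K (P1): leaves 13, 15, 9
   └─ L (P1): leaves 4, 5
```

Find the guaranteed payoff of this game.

C (P1): max(10, 5, 4) = 10
D (P1): max(12, 6) = 12
B (P2): min(10, 12) = 10
F (P1): max(2, 14) = 14
G (P1): max(4, 1, 2) = 4
H (P1): max(4, 10, 7) = 10
E (P2): min(14, 4, 10) = 4
J (P1): max(13, 1, 1) = 13
K (P1): max(13, 15, 9) = 15
L (P1): max(4, 5) = 5
I (P2): min(13, 15, 5) = 5
Root (P1): max(10, 4, 5) = 10

10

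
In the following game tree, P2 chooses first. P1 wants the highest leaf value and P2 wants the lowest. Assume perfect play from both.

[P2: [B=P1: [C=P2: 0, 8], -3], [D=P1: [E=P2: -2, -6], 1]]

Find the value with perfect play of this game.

0

C (P2): min(0, 8) = 0
B (P1): max(0, -3) = 0
E (P2): min(-2, -6) = -6
D (P1): max(-6, 1) = 1
Root (P2): min(0, 1) = 0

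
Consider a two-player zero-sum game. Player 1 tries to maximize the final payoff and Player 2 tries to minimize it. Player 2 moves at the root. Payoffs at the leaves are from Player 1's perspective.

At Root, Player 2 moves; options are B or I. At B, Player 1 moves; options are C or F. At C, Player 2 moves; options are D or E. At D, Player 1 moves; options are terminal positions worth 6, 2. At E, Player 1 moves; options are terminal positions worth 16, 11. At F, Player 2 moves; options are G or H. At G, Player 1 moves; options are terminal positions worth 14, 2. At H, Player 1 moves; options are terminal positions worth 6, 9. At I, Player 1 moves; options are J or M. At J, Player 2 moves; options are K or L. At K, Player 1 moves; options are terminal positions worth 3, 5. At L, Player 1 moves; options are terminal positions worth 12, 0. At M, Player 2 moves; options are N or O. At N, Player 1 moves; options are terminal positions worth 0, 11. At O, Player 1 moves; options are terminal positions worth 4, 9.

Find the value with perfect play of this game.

D (Player 1): max(6, 2) = 6
E (Player 1): max(16, 11) = 16
C (Player 2): min(6, 16) = 6
G (Player 1): max(14, 2) = 14
H (Player 1): max(6, 9) = 9
F (Player 2): min(14, 9) = 9
B (Player 1): max(6, 9) = 9
K (Player 1): max(3, 5) = 5
L (Player 1): max(12, 0) = 12
J (Player 2): min(5, 12) = 5
N (Player 1): max(0, 11) = 11
O (Player 1): max(4, 9) = 9
M (Player 2): min(11, 9) = 9
I (Player 1): max(5, 9) = 9
Root (Player 2): min(9, 9) = 9

9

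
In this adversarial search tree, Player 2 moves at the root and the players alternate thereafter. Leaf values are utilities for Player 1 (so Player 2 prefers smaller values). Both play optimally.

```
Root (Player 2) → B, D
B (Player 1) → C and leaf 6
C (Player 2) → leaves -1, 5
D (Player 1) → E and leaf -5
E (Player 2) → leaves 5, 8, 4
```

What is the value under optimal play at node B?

C: min(-1, 5) = -1
B: max(-1, 6) = 6

6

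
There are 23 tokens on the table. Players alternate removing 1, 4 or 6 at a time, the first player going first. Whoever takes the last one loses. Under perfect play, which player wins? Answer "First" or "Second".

Second

i:   0  1  2  3  4  5  6  7  8  9 10 11 12 13 14 15 16 17 18 19 20 21 22 23
     W  L  W  L  W  W  L  W  L  W  W  L  W  L  W  W  L  W  L  W  W  L  W  L
Position 23 is L, so the second player wins.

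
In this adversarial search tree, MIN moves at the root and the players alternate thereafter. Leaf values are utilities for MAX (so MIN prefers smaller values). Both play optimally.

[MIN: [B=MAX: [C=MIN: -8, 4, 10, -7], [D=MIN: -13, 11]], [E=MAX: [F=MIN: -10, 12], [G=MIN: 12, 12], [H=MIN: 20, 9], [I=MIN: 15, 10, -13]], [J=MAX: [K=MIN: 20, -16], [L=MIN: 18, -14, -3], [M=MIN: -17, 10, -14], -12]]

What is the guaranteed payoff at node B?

-8

C: min(-8, 4, 10, -7) = -8
D: min(-13, 11) = -13
B: max(-8, -13) = -8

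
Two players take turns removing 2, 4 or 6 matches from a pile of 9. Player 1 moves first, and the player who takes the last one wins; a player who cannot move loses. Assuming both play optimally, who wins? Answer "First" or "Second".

Compute winning (W) and losing (L) positions by backward induction:
i:   0  1  2  3  4  5  6  7  8  9
     L  L  W  W  W  W  W  W  L  L
Position 9 is L, so the second player wins.

Second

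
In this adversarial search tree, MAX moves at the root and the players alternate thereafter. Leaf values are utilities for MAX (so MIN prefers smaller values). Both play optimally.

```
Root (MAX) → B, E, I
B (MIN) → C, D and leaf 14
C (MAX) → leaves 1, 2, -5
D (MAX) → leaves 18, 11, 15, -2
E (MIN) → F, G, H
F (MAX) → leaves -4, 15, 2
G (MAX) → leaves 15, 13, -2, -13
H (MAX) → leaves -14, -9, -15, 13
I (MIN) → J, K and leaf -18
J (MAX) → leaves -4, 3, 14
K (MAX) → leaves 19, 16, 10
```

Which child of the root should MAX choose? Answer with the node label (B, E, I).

C (MAX): max(1, 2, -5) = 2
D (MAX): max(18, 11, 15, -2) = 18
B (MIN): min(2, 18, 14) = 2
F (MAX): max(-4, 15, 2) = 15
G (MAX): max(15, 13, -2, -13) = 15
H (MAX): max(-14, -9, -15, 13) = 13
E (MIN): min(15, 15, 13) = 13
J (MAX): max(-4, 3, 14) = 14
K (MAX): max(19, 16, 10) = 19
I (MIN): min(14, 19, -18) = -18
Root (MAX): max(2, 13, -18) = 13
MAX picks the child with the highest value: E (value 13).

E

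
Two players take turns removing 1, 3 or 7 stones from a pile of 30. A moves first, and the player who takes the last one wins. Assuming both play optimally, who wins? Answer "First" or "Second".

Second

Compute winning (W) and losing (L) positions by backward induction:
i:   0  1  2  3  4  5  6  7  8  9 10 11 12 13 14 15 16 17 18 19 20 21 22 23 24 25 26 27 28 29 30
     L  W  L  W  L  W  L  W  L  W  L  W  L  W  L  W  L  W  L  W  L  W  L  W  L  W  L  W  L  W  L
Position 30 is L, so the second player wins.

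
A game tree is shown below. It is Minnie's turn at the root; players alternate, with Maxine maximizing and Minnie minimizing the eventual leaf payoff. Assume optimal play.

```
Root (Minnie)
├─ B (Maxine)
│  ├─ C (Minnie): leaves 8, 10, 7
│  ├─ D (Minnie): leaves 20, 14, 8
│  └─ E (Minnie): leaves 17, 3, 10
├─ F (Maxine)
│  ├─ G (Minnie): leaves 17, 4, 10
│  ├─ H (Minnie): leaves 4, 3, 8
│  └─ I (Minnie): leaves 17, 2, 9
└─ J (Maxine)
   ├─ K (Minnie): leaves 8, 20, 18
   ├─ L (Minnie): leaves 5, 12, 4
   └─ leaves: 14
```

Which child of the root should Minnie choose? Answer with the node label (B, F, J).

F

C (Minnie): min(8, 10, 7) = 7
D (Minnie): min(20, 14, 8) = 8
E (Minnie): min(17, 3, 10) = 3
B (Maxine): max(7, 8, 3) = 8
G (Minnie): min(17, 4, 10) = 4
H (Minnie): min(4, 3, 8) = 3
I (Minnie): min(17, 2, 9) = 2
F (Maxine): max(4, 3, 2) = 4
K (Minnie): min(8, 20, 18) = 8
L (Minnie): min(5, 12, 4) = 4
J (Maxine): max(8, 4, 14) = 14
Root (Minnie): min(8, 4, 14) = 4
Minnie picks the child with the lowest value: F (value 4).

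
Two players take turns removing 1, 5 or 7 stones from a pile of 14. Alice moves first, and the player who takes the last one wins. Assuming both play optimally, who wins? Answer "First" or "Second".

Second

Mark each pile size as W (mover wins) or L (mover loses):
i:   0  1  2  3  4  5  6  7  8  9 10 11 12 13 14
     L  W  L  W  L  W  L  W  L  W  L  W  L  W  L
Position 14 is L, so the second player wins.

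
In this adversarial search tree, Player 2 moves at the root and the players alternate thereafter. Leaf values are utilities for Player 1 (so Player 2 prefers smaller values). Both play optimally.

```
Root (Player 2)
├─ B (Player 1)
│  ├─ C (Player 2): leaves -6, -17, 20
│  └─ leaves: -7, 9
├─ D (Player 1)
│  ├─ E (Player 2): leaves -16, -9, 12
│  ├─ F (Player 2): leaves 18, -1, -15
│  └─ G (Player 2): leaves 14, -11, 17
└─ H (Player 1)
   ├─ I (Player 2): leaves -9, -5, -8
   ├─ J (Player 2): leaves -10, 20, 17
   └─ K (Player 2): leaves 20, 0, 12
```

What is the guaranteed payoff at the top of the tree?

-11

C (Player 2): min(-6, -17, 20) = -17
B (Player 1): max(-17, -7, 9) = 9
E (Player 2): min(-16, -9, 12) = -16
F (Player 2): min(18, -1, -15) = -15
G (Player 2): min(14, -11, 17) = -11
D (Player 1): max(-16, -15, -11) = -11
I (Player 2): min(-9, -5, -8) = -9
J (Player 2): min(-10, 20, 17) = -10
K (Player 2): min(20, 0, 12) = 0
H (Player 1): max(-9, -10, 0) = 0
Root (Player 2): min(9, -11, 0) = -11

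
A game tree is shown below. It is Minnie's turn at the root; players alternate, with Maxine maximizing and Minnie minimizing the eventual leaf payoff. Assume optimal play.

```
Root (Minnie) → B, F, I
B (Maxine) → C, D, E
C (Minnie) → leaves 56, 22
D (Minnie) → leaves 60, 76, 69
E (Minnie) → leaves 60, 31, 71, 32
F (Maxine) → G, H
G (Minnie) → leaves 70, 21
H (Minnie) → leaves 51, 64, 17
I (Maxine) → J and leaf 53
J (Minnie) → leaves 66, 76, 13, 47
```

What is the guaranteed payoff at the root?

21

C (Minnie): min(56, 22) = 22
D (Minnie): min(60, 76, 69) = 60
E (Minnie): min(60, 31, 71, 32) = 31
B (Maxine): max(22, 60, 31) = 60
G (Minnie): min(70, 21) = 21
H (Minnie): min(51, 64, 17) = 17
F (Maxine): max(21, 17) = 21
J (Minnie): min(66, 76, 13, 47) = 13
I (Maxine): max(13, 53) = 53
Root (Minnie): min(60, 21, 53) = 21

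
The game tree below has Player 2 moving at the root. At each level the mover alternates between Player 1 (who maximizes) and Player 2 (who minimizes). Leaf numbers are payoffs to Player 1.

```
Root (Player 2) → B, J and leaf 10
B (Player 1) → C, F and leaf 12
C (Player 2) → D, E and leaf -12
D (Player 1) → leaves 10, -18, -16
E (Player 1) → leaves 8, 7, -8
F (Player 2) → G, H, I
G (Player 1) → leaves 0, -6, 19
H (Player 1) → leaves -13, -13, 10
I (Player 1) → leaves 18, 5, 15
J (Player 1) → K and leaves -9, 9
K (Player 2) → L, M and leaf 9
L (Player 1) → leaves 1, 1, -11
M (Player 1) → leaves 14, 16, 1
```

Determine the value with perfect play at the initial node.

9

D (Player 1): max(10, -18, -16) = 10
E (Player 1): max(8, 7, -8) = 8
C (Player 2): min(10, 8, -12) = -12
G (Player 1): max(0, -6, 19) = 19
H (Player 1): max(-13, -13, 10) = 10
I (Player 1): max(18, 5, 15) = 18
F (Player 2): min(19, 10, 18) = 10
B (Player 1): max(-12, 10, 12) = 12
L (Player 1): max(1, 1, -11) = 1
M (Player 1): max(14, 16, 1) = 16
K (Player 2): min(1, 16, 9) = 1
J (Player 1): max(1, -9, 9) = 9
Root (Player 2): min(12, 9, 10) = 9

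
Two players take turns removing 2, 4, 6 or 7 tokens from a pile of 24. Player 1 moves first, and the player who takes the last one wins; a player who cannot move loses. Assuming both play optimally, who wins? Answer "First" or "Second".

Positions where the player to move wins (W) vs loses (L):
i:   0  1  2  3  4  5  6  7  8  9 10 11 12 13 14 15 16 17 18 19 20 21 22 23 24
     L  L  W  W  W  W  W  W  W  L  L  W  W  W  W  W  W  W  L  L  W  W  W  W  W
Position 24 is W, so the first player wins.

First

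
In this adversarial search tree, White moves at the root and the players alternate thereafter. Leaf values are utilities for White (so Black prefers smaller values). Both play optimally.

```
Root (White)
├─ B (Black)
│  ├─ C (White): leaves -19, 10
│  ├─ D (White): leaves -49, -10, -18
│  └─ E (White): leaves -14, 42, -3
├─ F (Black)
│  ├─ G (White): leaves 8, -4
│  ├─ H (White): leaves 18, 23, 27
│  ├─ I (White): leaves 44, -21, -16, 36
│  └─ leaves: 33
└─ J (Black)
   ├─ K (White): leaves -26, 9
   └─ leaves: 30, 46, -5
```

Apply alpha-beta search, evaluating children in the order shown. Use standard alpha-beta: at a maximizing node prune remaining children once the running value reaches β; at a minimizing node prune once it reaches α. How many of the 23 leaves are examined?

C [α=-∞,β=+∞]: v=10
D [α=-∞,β=10]: v=-10
E [α=-∞,β=-10]: v=42 after child 2 ≥ β → β-cutoff, skip 1
B [α=-∞,β=+∞]: v=-10
G [α=-10,β=+∞]: v=8
H [α=-10,β=8]: v=18 after child 1 ≥ β → β-cutoff, skip 2
I [α=-10,β=8]: v=44 after child 1 ≥ β → β-cutoff, skip 3
F [α=-10,β=+∞]: v=8
K [α=8,β=+∞]: v=9
J [α=8,β=+∞]: v=-5
Root [α=-∞,β=+∞]: v=8
Leaves evaluated: 17 of 23.

17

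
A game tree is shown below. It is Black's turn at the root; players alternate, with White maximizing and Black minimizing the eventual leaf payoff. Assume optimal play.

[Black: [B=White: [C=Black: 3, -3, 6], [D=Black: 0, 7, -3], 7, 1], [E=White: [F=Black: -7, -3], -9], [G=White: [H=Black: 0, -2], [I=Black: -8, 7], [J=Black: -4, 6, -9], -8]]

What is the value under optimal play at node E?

F: min(-7, -3) = -7
E: max(-7, -9) = -7

-7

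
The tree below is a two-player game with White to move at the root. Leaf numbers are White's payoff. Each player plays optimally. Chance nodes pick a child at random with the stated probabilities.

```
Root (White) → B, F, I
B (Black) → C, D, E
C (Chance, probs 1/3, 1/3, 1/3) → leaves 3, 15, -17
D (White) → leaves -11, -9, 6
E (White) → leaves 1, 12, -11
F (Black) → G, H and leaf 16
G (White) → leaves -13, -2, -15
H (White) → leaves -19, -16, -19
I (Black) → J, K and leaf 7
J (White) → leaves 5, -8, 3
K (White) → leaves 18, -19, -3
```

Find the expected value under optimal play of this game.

C (Chance): 1/3·3 + 1/3·15 + 1/3·-17 = 0.33
D (White): max(-11, -9, 6) = 6
E (White): max(1, 12, -11) = 12
B (Black): min(0.33, 6, 12) = 0.33
G (White): max(-13, -2, -15) = -2
H (White): max(-19, -16, -19) = -16
F (Black): min(-2, -16, 16) = -16
J (White): max(5, -8, 3) = 5
K (White): max(18, -19, -3) = 18
I (Black): min(5, 18, 7) = 5
Root (White): max(0.33, -16, 5) = 5

5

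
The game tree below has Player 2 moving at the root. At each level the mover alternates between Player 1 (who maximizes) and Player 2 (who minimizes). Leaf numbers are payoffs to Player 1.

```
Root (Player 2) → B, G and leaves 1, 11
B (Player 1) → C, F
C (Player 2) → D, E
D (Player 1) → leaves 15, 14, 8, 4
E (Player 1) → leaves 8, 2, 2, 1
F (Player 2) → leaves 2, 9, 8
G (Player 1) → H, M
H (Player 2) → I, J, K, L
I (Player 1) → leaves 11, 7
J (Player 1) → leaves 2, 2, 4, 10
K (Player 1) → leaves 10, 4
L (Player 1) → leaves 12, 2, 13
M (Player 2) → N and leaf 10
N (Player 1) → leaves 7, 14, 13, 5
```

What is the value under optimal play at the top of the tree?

D (Player 1): max(15, 14, 8, 4) = 15
E (Player 1): max(8, 2, 2, 1) = 8
C (Player 2): min(15, 8) = 8
F (Player 2): min(2, 9, 8) = 2
B (Player 1): max(8, 2) = 8
I (Player 1): max(11, 7) = 11
J (Player 1): max(2, 2, 4, 10) = 10
K (Player 1): max(10, 4) = 10
L (Player 1): max(12, 2, 13) = 13
H (Player 2): min(11, 10, 10, 13) = 10
N (Player 1): max(7, 14, 13, 5) = 14
M (Player 2): min(14, 10) = 10
G (Player 1): max(10, 10) = 10
Root (Player 2): min(8, 10, 1, 11) = 1

1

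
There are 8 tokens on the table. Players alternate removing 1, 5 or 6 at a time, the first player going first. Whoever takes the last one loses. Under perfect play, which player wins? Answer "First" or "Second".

First

W/L table (W = player to move can force a win):
i:   0  1  2  3  4  5  6  7  8
     W  L  W  L  W  L  W  W  W
Position 8 is W, so the first player wins.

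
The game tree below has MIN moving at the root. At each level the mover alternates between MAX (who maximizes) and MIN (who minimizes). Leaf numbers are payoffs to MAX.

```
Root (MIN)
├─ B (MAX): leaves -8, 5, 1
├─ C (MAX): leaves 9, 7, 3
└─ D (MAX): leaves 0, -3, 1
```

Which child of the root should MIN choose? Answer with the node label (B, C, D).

B (MAX): max(-8, 5, 1) = 5
C (MAX): max(9, 7, 3) = 9
D (MAX): max(0, -3, 1) = 1
Root (MIN): min(5, 9, 1) = 1
MIN picks the child with the lowest value: D (value 1).

D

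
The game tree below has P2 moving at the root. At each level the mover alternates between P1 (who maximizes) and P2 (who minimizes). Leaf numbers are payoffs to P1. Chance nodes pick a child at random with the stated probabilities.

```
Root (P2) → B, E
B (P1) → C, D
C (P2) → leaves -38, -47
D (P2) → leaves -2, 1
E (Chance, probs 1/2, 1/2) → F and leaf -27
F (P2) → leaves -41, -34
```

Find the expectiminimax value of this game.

C (P2): min(-38, -47) = -47
D (P2): min(-2, 1) = -2
B (P1): max(-47, -2) = -2
F (P2): min(-41, -34) = -41
E (Chance): 1/2·-41 + 1/2·-27 = -34
Root (P2): min(-2, -34) = -34

-34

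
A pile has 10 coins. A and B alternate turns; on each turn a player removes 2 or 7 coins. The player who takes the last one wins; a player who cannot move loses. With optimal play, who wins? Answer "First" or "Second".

W/L table (W = player to move can force a win):
i:   0  1  2  3  4  5  6  7  8  9 10
     L  L  W  W  L  L  W  W  W  L  L
Position 10 is L, so the second player wins.

Second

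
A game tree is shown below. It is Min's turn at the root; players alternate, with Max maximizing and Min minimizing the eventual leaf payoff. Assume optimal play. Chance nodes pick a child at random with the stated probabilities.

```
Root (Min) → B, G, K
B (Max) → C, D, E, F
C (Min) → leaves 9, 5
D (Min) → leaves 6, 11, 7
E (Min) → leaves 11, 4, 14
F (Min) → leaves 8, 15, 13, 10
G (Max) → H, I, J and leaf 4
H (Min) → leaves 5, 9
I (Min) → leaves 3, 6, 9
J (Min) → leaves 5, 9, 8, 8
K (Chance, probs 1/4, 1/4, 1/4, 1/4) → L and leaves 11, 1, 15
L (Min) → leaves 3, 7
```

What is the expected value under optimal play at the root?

C (Min): min(9, 5) = 5
D (Min): min(6, 11, 7) = 6
E (Min): min(11, 4, 14) = 4
F (Min): min(8, 15, 13, 10) = 8
B (Max): max(5, 6, 4, 8) = 8
H (Min): min(5, 9) = 5
I (Min): min(3, 6, 9) = 3
J (Min): min(5, 9, 8, 8) = 5
G (Max): max(5, 3, 5, 4) = 5
L (Min): min(3, 7) = 3
K (Chance): 1/4·3 + 1/4·11 + 1/4·1 + 1/4·15 = 7.5
Root (Min): min(8, 5, 7.5) = 5

5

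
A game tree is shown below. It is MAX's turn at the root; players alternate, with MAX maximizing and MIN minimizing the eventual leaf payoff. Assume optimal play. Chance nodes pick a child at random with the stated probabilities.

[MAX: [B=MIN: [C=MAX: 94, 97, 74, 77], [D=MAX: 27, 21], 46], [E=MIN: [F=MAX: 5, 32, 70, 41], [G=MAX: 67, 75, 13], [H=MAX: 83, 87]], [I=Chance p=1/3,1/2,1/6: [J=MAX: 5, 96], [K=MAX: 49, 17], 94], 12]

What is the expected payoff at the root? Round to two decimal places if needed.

72.17

C (MAX): max(94, 97, 74, 77) = 97
D (MAX): max(27, 21) = 27
B (MIN): min(97, 27, 46) = 27
F (MAX): max(5, 32, 70, 41) = 70
G (MAX): max(67, 75, 13) = 75
H (MAX): max(83, 87) = 87
E (MIN): min(70, 75, 87) = 70
J (MAX): max(5, 96) = 96
K (MAX): max(49, 17) = 49
I (Chance): 1/3·96 + 1/2·49 + 1/6·94 = 72.17
Root (MAX): max(27, 70, 72.17, 12) = 72.17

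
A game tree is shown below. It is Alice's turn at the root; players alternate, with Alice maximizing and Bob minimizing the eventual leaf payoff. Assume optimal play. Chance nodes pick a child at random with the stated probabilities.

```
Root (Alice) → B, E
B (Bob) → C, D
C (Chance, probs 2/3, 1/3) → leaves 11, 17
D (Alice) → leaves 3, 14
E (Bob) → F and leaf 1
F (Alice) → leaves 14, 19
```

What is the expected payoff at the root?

C (Chance): 2/3·11 + 1/3·17 = 13
D (Alice): max(3, 14) = 14
B (Bob): min(13, 14) = 13
F (Alice): max(14, 19) = 19
E (Bob): min(19, 1) = 1
Root (Alice): max(13, 1) = 13

13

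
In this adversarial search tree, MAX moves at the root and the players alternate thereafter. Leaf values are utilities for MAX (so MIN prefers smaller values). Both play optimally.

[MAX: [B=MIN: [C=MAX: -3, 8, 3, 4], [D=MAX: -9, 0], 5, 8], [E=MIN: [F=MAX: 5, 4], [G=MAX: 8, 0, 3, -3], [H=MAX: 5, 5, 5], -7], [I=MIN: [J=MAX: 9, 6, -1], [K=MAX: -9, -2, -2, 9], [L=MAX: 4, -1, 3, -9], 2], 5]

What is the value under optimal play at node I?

J: max(9, 6, -1) = 9
K: max(-9, -2, -2, 9) = 9
L: max(4, -1, 3, -9) = 4
I: min(9, 9, 4, 2) = 2

2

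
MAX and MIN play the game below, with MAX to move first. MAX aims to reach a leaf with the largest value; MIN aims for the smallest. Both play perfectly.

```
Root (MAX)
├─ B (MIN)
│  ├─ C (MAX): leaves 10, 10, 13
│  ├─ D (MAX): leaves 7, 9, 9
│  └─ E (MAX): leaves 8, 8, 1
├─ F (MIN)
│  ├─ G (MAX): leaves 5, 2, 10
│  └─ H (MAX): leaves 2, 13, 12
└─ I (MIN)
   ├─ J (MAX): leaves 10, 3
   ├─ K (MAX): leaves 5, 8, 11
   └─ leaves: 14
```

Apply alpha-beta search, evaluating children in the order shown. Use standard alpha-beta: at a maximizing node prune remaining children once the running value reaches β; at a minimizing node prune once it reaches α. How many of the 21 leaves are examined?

16

C [α=-∞,β=+∞]: v=13
D [α=-∞,β=13]: v=9
E [α=-∞,β=9]: v=8
B [α=-∞,β=+∞]: v=8
G [α=8,β=+∞]: v=10
H [α=8,β=10]: v=13 after child 2 ≥ β → β-cutoff, skip 1
F [α=8,β=+∞]: v=10
J [α=10,β=+∞]: v=10
I [α=10,β=+∞]: v=10 after child 1 ≤ α → α-cutoff, skip 2
Root [α=-∞,β=+∞]: v=10
Leaves evaluated: 16 of 21.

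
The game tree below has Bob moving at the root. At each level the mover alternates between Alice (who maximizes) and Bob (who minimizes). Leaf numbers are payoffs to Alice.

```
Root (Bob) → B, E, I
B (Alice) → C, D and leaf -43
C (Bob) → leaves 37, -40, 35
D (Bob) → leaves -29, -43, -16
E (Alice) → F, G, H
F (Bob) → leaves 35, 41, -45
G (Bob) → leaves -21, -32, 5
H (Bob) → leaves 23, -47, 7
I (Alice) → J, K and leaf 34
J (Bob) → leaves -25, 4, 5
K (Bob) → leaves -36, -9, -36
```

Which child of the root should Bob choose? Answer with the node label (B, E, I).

C (Bob): min(37, -40, 35) = -40
D (Bob): min(-29, -43, -16) = -43
B (Alice): max(-40, -43, -43) = -40
F (Bob): min(35, 41, -45) = -45
G (Bob): min(-21, -32, 5) = -32
H (Bob): min(23, -47, 7) = -47
E (Alice): max(-45, -32, -47) = -32
J (Bob): min(-25, 4, 5) = -25
K (Bob): min(-36, -9, -36) = -36
I (Alice): max(-25, -36, 34) = 34
Root (Bob): min(-40, -32, 34) = -40
Bob picks the child with the lowest value: B (value -40).

B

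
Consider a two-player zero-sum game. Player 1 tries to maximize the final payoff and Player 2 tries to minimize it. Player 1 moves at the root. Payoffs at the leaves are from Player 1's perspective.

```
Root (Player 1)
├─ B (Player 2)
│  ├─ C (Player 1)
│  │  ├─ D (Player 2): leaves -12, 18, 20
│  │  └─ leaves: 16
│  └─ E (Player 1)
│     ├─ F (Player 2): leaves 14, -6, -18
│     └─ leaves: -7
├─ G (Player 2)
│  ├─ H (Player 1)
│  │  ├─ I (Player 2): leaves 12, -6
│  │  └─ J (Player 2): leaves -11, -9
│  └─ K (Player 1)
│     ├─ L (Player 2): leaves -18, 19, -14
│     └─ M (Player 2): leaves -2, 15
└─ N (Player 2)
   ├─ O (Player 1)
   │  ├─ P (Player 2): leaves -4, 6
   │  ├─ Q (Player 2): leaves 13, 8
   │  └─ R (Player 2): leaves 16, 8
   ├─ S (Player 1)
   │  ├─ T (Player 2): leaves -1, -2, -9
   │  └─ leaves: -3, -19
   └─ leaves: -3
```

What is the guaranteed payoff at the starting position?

-3

D (Player 2): min(-12, 18, 20) = -12
C (Player 1): max(-12, 16) = 16
F (Player 2): min(14, -6, -18) = -18
E (Player 1): max(-18, -7) = -7
B (Player 2): min(16, -7) = -7
I (Player 2): min(12, -6) = -6
J (Player 2): min(-11, -9) = -11
H (Player 1): max(-6, -11) = -6
L (Player 2): min(-18, 19, -14) = -18
M (Player 2): min(-2, 15) = -2
K (Player 1): max(-18, -2) = -2
G (Player 2): min(-6, -2) = -6
P (Player 2): min(-4, 6) = -4
Q (Player 2): min(13, 8) = 8
R (Player 2): min(16, 8) = 8
O (Player 1): max(-4, 8, 8) = 8
T (Player 2): min(-1, -2, -9) = -9
S (Player 1): max(-9, -3, -19) = -3
N (Player 2): min(8, -3, -3) = -3
Root (Player 1): max(-7, -6, -3) = -3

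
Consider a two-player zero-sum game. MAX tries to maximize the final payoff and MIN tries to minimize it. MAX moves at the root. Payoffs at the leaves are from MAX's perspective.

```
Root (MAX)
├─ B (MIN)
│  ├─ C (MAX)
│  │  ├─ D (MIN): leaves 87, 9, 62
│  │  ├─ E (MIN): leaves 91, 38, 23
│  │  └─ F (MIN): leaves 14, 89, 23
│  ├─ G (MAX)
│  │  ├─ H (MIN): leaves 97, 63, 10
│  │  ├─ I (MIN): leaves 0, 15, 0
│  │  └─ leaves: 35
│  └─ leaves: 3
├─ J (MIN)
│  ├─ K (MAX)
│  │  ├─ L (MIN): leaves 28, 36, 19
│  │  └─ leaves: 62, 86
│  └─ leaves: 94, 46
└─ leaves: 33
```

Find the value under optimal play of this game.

46

D (MIN): min(87, 9, 62) = 9
E (MIN): min(91, 38, 23) = 23
F (MIN): min(14, 89, 23) = 14
C (MAX): max(9, 23, 14) = 23
H (MIN): min(97, 63, 10) = 10
I (MIN): min(0, 15, 0) = 0
G (MAX): max(10, 0, 35) = 35
B (MIN): min(23, 35, 3) = 3
L (MIN): min(28, 36, 19) = 19
K (MAX): max(19, 62, 86) = 86
J (MIN): min(86, 94, 46) = 46
Root (MAX): max(3, 46, 33) = 46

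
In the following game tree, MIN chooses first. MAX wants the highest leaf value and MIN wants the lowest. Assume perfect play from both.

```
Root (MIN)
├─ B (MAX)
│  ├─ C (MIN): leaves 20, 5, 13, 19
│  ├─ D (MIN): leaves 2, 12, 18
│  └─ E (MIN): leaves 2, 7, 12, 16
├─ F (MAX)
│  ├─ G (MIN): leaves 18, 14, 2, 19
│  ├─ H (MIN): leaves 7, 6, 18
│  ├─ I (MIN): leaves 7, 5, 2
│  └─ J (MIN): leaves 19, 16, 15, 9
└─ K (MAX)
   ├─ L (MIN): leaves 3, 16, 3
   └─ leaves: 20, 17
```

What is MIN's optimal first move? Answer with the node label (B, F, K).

C (MIN): min(20, 5, 13, 19) = 5
D (MIN): min(2, 12, 18) = 2
E (MIN): min(2, 7, 12, 16) = 2
B (MAX): max(5, 2, 2) = 5
G (MIN): min(18, 14, 2, 19) = 2
H (MIN): min(7, 6, 18) = 6
I (MIN): min(7, 5, 2) = 2
J (MIN): min(19, 16, 15, 9) = 9
F (MAX): max(2, 6, 2, 9) = 9
L (MIN): min(3, 16, 3) = 3
K (MAX): max(3, 20, 17) = 20
Root (MIN): min(5, 9, 20) = 5
MIN picks the child with the lowest value: B (value 5).

B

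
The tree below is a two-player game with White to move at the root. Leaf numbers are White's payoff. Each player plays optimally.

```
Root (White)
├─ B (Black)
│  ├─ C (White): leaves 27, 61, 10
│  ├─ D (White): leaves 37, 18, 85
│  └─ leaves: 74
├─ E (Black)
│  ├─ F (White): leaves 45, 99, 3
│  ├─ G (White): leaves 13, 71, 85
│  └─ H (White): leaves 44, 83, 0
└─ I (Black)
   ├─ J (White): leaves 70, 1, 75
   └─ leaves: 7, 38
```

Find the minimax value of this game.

83

C (White): max(27, 61, 10) = 61
D (White): max(37, 18, 85) = 85
B (Black): min(61, 85, 74) = 61
F (White): max(45, 99, 3) = 99
G (White): max(13, 71, 85) = 85
H (White): max(44, 83, 0) = 83
E (Black): min(99, 85, 83) = 83
J (White): max(70, 1, 75) = 75
I (Black): min(75, 7, 38) = 7
Root (White): max(61, 83, 7) = 83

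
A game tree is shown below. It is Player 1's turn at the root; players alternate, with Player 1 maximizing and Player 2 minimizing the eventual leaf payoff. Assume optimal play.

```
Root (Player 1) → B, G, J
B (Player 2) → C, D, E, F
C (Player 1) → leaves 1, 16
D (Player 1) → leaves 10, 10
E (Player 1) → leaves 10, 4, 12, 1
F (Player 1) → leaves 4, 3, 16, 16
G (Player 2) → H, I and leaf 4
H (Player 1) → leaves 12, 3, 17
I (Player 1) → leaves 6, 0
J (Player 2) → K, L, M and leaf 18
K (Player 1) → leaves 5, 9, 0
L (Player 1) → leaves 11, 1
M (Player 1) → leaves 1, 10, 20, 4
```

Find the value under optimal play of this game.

10

C (Player 1): max(1, 16) = 16
D (Player 1): max(10, 10) = 10
E (Player 1): max(10, 4, 12, 1) = 12
F (Player 1): max(4, 3, 16, 16) = 16
B (Player 2): min(16, 10, 12, 16) = 10
H (Player 1): max(12, 3, 17) = 17
I (Player 1): max(6, 0) = 6
G (Player 2): min(17, 6, 4) = 4
K (Player 1): max(5, 9, 0) = 9
L (Player 1): max(11, 1) = 11
M (Player 1): max(1, 10, 20, 4) = 20
J (Player 2): min(9, 11, 20, 18) = 9
Root (Player 1): max(10, 4, 9) = 10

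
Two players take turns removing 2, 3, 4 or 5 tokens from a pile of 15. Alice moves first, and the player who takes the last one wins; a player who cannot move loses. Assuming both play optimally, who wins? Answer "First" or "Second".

Second

Positions where the player to move wins (W) vs loses (L):
i:   0  1  2  3  4  5  6  7  8  9 10 11 12 13 14 15
     L  L  W  W  W  W  W  L  L  W  W  W  W  W  L  L
Position 15 is L, so the second player wins.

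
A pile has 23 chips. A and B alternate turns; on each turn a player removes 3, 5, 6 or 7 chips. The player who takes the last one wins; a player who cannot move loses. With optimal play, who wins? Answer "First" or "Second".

First

Mark each pile size as W (mover wins) or L (mover loses):
i:   0  1  2  3  4  5  6  7  8  9 10 11 12 13 14 15 16 17 18 19 20 21 22 23
     L  L  L  W  W  W  W  W  W  W  L  L  L  W  W  W  W  W  W  W  L  L  L  W
Position 23 is W, so the first player wins.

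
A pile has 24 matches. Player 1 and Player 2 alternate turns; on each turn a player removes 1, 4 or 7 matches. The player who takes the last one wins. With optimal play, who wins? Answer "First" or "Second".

Mark each pile size as W (mover wins) or L (mover loses):
i:   0  1  2  3  4  5  6  7  8  9 10 11 12 13 14 15 16 17 18 19 20 21 22 23 24
     L  W  L  W  W  L  W  W  L  W  L  W  W  L  W  W  L  W  L  W  W  L  W  W  L
Position 24 is L, so the second player wins.

Second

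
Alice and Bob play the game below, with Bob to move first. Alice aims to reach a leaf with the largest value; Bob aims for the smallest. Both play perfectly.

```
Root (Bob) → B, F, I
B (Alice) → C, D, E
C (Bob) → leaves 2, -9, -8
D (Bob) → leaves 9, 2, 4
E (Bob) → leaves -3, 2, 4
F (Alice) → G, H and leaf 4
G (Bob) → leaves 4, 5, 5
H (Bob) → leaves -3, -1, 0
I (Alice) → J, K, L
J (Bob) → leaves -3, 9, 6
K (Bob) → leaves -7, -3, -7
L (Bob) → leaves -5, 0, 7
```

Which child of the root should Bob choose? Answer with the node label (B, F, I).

C (Bob): min(2, -9, -8) = -9
D (Bob): min(9, 2, 4) = 2
E (Bob): min(-3, 2, 4) = -3
B (Alice): max(-9, 2, -3) = 2
G (Bob): min(4, 5, 5) = 4
H (Bob): min(-3, -1, 0) = -3
F (Alice): max(4, -3, 4) = 4
J (Bob): min(-3, 9, 6) = -3
K (Bob): min(-7, -3, -7) = -7
L (Bob): min(-5, 0, 7) = -5
I (Alice): max(-3, -7, -5) = -3
Root (Bob): min(2, 4, -3) = -3
Bob picks the child with the lowest value: I (value -3).

I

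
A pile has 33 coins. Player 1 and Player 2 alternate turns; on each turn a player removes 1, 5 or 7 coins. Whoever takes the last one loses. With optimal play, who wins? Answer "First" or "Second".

Compute winning (W) and losing (L) positions by backward induction:
i:   0  1  2  3  4  5  6  7  8  9 10 11 12 13 14 15 16 17 18 19 20 21 22 23 24 25 26 27 28 29 30 31 32 33
     W  L  W  L  W  L  W  L  W  L  W  L  W  L  W  L  W  L  W  L  W  L  W  L  W  L  W  L  W  L  W  L  W  L
Position 33 is L, so the second player wins.

Second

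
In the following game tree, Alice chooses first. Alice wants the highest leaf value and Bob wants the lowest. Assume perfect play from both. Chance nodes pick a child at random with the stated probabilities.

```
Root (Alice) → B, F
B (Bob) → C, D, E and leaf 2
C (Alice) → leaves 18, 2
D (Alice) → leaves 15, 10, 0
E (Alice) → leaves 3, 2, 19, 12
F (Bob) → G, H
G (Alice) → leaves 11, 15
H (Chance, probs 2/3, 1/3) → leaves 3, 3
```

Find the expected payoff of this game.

C (Alice): max(18, 2) = 18
D (Alice): max(15, 10, 0) = 15
E (Alice): max(3, 2, 19, 12) = 19
B (Bob): min(18, 15, 19, 2) = 2
G (Alice): max(11, 15) = 15
H (Chance): 2/3·3 + 1/3·3 = 3
F (Bob): min(15, 3) = 3
Root (Alice): max(2, 3) = 3

3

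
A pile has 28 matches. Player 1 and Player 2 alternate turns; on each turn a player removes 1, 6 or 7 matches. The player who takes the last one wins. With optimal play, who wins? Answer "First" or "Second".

Compute winning (W) and losing (L) positions by backward induction:
i:   0  1  2  3  4  5  6  7  8  9 10 11 12 13 14 15 16 17 18 19 20 21 22 23 24 25 26 27 28
     L  W  L  W  L  W  W  W  W  W  W  W  L  W  L  W  L  W  W  W  W  W  W  W  L  W  L  W  L
Position 28 is L, so the second player wins.

Second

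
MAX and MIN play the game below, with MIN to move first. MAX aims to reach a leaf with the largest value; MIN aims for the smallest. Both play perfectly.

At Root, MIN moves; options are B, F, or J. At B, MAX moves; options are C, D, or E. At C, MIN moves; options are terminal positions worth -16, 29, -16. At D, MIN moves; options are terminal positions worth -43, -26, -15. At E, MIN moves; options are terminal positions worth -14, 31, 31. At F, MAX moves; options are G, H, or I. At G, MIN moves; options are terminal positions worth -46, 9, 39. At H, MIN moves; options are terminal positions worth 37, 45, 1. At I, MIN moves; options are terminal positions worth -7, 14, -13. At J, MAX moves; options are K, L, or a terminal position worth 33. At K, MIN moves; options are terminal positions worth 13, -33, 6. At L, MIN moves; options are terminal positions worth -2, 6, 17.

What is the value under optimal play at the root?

C (MIN): min(-16, 29, -16) = -16
D (MIN): min(-43, -26, -15) = -43
E (MIN): min(-14, 31, 31) = -14
B (MAX): max(-16, -43, -14) = -14
G (MIN): min(-46, 9, 39) = -46
H (MIN): min(37, 45, 1) = 1
I (MIN): min(-7, 14, -13) = -13
F (MAX): max(-46, 1, -13) = 1
K (MIN): min(13, -33, 6) = -33
L (MIN): min(-2, 6, 17) = -2
J (MAX): max(-33, -2, 33) = 33
Root (MIN): min(-14, 1, 33) = -14

-14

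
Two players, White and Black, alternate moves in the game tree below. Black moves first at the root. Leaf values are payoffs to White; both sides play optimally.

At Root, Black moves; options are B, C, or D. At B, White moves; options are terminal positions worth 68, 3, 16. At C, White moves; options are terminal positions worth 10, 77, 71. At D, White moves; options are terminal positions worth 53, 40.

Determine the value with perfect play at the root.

B (White): max(68, 3, 16) = 68
C (White): max(10, 77, 71) = 77
D (White): max(53, 40) = 53
Root (Black): min(68, 77, 53) = 53

53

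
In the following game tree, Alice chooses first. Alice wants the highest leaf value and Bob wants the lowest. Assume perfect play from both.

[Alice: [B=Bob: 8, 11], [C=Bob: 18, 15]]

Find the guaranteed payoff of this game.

15

B (Bob): min(8, 11) = 8
C (Bob): min(18, 15) = 15
Root (Alice): max(8, 15) = 15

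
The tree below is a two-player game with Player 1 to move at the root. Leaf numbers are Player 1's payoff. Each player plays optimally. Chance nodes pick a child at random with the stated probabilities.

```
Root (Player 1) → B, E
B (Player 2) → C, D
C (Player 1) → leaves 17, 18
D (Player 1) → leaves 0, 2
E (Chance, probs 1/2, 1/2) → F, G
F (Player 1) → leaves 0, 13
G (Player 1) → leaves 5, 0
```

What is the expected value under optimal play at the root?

C (Player 1): max(17, 18) = 18
D (Player 1): max(0, 2) = 2
B (Player 2): min(18, 2) = 2
F (Player 1): max(0, 13) = 13
G (Player 1): max(5, 0) = 5
E (Chance): 1/2·13 + 1/2·5 = 9
Root (Player 1): max(2, 9) = 9

9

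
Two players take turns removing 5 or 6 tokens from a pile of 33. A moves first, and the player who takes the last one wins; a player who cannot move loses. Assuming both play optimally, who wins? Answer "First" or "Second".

i:   0  1  2  3  4  5  6  7  8  9 10 11 12 13 14 15 16 17 18 19 20 21 22 23 24 25 26 27 28 29 30 31 32 33
     L  L  L  L  L  W  W  W  W  W  W  L  L  L  L  L  W  W  W  W  W  W  L  L  L  L  L  W  W  W  W  W  W  L
Position 33 is L, so the second player wins.

Second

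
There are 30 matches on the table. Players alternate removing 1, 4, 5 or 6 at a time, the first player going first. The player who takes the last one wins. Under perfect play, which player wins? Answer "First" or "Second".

First

i:   0  1  2  3  4  5  6  7  8  9 10 11 12 13 14 15 16 17 18 19 20 21 22 23 24 25 26 27 28 29 30
     L  W  L  W  W  W  W  W  W  L  W  L  W  W  W  W  W  W  L  W  L  W  W  W  W  W  W  L  W  L  W
Position 30 is W, so the first player wins.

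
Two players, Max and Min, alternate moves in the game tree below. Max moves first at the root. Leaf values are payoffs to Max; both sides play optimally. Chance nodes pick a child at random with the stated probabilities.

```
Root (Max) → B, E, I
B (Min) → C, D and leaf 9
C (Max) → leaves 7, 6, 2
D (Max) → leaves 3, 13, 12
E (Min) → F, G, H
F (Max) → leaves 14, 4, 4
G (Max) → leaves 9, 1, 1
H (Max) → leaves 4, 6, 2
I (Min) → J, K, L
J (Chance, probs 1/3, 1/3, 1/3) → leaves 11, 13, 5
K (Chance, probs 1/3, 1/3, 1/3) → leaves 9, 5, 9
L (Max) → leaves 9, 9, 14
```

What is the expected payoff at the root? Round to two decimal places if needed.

7.67

C (Max): max(7, 6, 2) = 7
D (Max): max(3, 13, 12) = 13
B (Min): min(7, 13, 9) = 7
F (Max): max(14, 4, 4) = 14
G (Max): max(9, 1, 1) = 9
H (Max): max(4, 6, 2) = 6
E (Min): min(14, 9, 6) = 6
J (Chance): 1/3·11 + 1/3·13 + 1/3·5 = 9.67
K (Chance): 1/3·9 + 1/3·5 + 1/3·9 = 7.67
L (Max): max(9, 9, 14) = 14
I (Min): min(9.67, 7.67, 14) = 7.67
Root (Max): max(7, 6, 7.67) = 7.67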